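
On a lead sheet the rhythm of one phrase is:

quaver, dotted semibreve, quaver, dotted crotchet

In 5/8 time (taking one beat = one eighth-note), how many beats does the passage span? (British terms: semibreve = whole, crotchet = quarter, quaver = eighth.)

One eighth-note beat = 2 sixteenth notes.
Working in sixteenth notes: quaver = 2; dotted semibreve = 24; quaver = 2; dotted crotchet = 6.
Altogether 2 + 24 + 2 + 6 = 34.
34 ÷ 2 = 17 beats.

17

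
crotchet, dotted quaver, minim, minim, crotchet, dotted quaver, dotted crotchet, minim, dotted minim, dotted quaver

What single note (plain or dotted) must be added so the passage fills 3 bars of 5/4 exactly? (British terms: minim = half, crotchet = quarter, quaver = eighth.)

sixteenth note

3 bars of 5/4 = 60 sixteenth notes.
In sixteenth notes: crotchet = 4; dotted quaver = 3; minim = 8; minim = 8; crotchet = 4; dotted quaver = 3; dotted crotchet = 6; minim = 8; dotted minim = 12; dotted quaver = 3.
Sum: 4 + 3 + 8 + 8 + 4 + 3 + 6 + 8 + 12 + 3 = 59.
Remaining: 60 − 59 = 1 sixteenth note, which is a sixteenth note.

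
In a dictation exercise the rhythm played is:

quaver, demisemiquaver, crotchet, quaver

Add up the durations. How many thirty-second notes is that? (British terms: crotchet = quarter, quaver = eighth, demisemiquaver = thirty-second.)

Working in thirty-second notes: quaver = 4; demisemiquaver = 1; crotchet = 8; quaver = 4.
Total: 4 + 1 + 8 + 4 = 17 thirty-second notes.

17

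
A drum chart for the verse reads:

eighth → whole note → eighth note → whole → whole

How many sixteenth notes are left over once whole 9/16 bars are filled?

One bar of 9/16 = 9 sixteenth notes.
Working in sixteenth notes: eighth = 2; whole note = 16; eighth note = 2; whole = 16; whole = 16.
Total: 2 + 16 + 2 + 16 + 16 = 52.
52 ÷ 9 = 5 complete bars with 7 sixteenth notes remaining.

7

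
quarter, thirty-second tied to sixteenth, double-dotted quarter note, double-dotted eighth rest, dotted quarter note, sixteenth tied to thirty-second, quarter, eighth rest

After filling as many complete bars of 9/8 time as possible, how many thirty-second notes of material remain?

One bar of 9/8 = 36 thirty-second notes.
Express everything in thirty-second notes: quarter = 8; thirty-second tied to sixteenth (thirty-second + sixteenth) = 3; double-dotted quarter note = 14; double-dotted eighth rest = 7; dotted quarter note = 12; sixteenth tied to thirty-second (sixteenth + thirty-second) = 3; quarter = 8; eighth rest = 4.
Adding: 8 + 3 + 14 + 7 + 12 + 3 + 8 + 4 = 59.
59 ÷ 36 = 1 complete bar with 23 thirty-second notes remaining.

23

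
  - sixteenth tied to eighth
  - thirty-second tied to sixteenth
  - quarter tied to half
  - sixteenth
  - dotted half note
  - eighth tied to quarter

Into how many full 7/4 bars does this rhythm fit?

1

One bar of 7/4 = 56 thirty-second notes.
Working in thirty-second notes: sixteenth tied to eighth (sixteenth + eighth) = 6; thirty-second tied to sixteenth (thirty-second + sixteenth) = 3; quarter tied to half (quarter + half) = 24; sixteenth = 2; dotted half note = 24; eighth tied to quarter (eighth + quarter) = 12.
Altogether 6 + 3 + 24 + 2 + 24 + 12 = 71.
71 ÷ 56 = 1 complete bar with 15 left over.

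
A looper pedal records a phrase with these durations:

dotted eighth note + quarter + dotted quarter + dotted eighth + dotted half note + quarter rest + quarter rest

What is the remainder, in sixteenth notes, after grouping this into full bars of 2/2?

4

One bar of 2/2 = 16 sixteenth notes.
Convert each value to sixteenth notes: dotted eighth note = 3; quarter = 4; dotted quarter = 6; dotted eighth = 3; dotted half note = 12; quarter rest = 4; quarter rest = 4.
Adding: 3 + 4 + 6 + 3 + 12 + 4 + 4 = 36.
36 ÷ 16 = 2 complete bars with 4 sixteenth notes remaining.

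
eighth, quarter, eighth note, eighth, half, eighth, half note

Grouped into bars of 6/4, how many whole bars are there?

1

One bar of 6/4 = 12 eighth notes.
Working in eighth notes: eighth = 1; quarter = 2; eighth note = 1; eighth = 1; half = 4; eighth = 1; half note = 4.
Sum: 1 + 2 + 1 + 1 + 4 + 1 + 4 = 14.
14 ÷ 12 = 1 complete bar with 2 left over.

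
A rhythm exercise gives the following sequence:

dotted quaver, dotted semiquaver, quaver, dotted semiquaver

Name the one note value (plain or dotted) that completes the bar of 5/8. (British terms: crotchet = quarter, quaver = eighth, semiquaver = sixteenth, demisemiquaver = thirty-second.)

The bar of 5/8 = 20 thirty-second notes.
Express everything in thirty-second notes: dotted quaver = 6; dotted semiquaver = 3; quaver = 4; dotted semiquaver = 3.
Adding: 6 + 3 + 4 + 3 = 16.
Remaining: 20 − 16 = 4 thirty-second notes, which is a eighth note.

eighth note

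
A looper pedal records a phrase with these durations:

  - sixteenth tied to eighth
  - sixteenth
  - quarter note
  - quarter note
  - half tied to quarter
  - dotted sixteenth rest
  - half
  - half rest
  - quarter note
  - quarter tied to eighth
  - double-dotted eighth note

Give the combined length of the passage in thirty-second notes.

110

Each duration in thirty-second notes: sixteenth tied to eighth (sixteenth + eighth) = 6; sixteenth = 2; quarter note = 8; quarter note = 8; half tied to quarter (half + quarter) = 24; dotted sixteenth rest = 3; half = 16; half rest = 16; quarter note = 8; quarter tied to eighth (quarter + eighth) = 12; double-dotted eighth note = 7.
Adding: 6 + 2 + 8 + 8 + 24 + 3 + 16 + 16 + 8 + 12 + 7 = 110 thirty-second notes.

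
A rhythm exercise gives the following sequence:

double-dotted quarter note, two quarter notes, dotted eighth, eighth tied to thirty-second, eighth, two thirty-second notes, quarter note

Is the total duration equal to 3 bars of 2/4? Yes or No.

One bar of 2/4 = 16 thirty-second notes, so 3 bars = 48.
In thirty-second notes: double-dotted quarter note = 14; quarter note = 8; quarter note = 8; dotted eighth = 6; eighth tied to thirty-second (eighth + thirty-second) = 5; eighth = 4; thirty-second note = 1; thirty-second note = 1; quarter note = 8.
Adding: 14 + 8 + 8 + 6 + 5 + 4 + 1 + 1 + 8 = 55.
55 exceeds 48, so the answer is No.

No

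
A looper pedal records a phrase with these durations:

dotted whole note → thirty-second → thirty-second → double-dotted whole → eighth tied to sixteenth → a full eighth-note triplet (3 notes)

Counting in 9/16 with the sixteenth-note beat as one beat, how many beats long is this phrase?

60

One sixteenth-note beat = 2 thirty-second notes.
Express everything in thirty-second notes: dotted whole note = 48; thirty-second = 1; thirty-second = 1; double-dotted whole = 56; eighth tied to sixteenth (eighth + sixteenth) = 6; a full eighth-note triplet (3 notes) (three triplet eighths span one quarter) = 8.
Sum: 48 + 1 + 1 + 56 + 6 + 8 = 120.
120 ÷ 2 = 60 beats.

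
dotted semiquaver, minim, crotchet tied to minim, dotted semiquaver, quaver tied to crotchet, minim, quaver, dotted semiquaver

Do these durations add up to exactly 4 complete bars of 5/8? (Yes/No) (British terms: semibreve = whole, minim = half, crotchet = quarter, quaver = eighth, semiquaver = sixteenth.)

No

One bar of 5/8 = 20 thirty-second notes, so 4 bars = 80.
In thirty-second notes: dotted semiquaver = 3; minim = 16; crotchet tied to minim (crotchet + minim) = 24; dotted semiquaver = 3; quaver tied to crotchet (quaver + crotchet) = 12; minim = 16; quaver = 4; dotted semiquaver = 3.
Altogether 3 + 16 + 24 + 3 + 12 + 16 + 4 + 3 = 81.
81 exceeds 80, so the answer is No.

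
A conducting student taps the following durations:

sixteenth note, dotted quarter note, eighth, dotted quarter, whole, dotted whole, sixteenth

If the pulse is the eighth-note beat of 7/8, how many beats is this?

One eighth-note beat = 2 sixteenth notes.
Each duration in sixteenth notes: sixteenth note = 1; dotted quarter note = 6; eighth = 2; dotted quarter = 6; whole = 16; dotted whole = 24; sixteenth = 1.
Sum: 1 + 6 + 2 + 6 + 16 + 24 + 1 = 56.
56 ÷ 2 = 28 beats.

28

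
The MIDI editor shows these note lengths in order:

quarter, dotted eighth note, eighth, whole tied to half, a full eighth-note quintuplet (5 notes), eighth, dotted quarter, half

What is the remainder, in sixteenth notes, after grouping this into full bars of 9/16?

3

One bar of 9/16 = 9 sixteenth notes.
Express everything in sixteenth notes: quarter = 4; dotted eighth note = 3; eighth = 2; whole tied to half (whole + half) = 24; a full eighth-note quintuplet (5 notes) (five quintuplet eighths span one half) = 8; eighth = 2; dotted quarter = 6; half = 8.
Sum: 4 + 3 + 2 + 24 + 8 + 2 + 6 + 8 = 57.
57 ÷ 9 = 6 complete bars with 3 sixteenth notes remaining.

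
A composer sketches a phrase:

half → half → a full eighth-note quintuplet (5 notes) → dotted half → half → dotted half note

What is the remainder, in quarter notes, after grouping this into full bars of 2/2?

2

One bar of 2/2 = 4 quarter notes.
Each duration in quarter notes: half = 2; half = 2; a full eighth-note quintuplet (5 notes) (five quintuplet eighths span one half) = 2; dotted half = 3; half = 2; dotted half note = 3.
Sum: 2 + 2 + 2 + 3 + 2 + 3 = 14.
14 ÷ 4 = 3 complete bars with 2 quarter notes remaining.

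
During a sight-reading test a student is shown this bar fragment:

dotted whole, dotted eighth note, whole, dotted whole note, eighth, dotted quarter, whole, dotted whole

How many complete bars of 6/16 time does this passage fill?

19

One bar of 6/16 = 6 sixteenth notes.
Convert each value to sixteenth notes: dotted whole = 24; dotted eighth note = 3; whole = 16; dotted whole note = 24; eighth = 2; dotted quarter = 6; whole = 16; dotted whole = 24.
Total: 24 + 3 + 16 + 24 + 2 + 6 + 16 + 24 = 115.
115 ÷ 6 = 19 complete bars with 1 left over.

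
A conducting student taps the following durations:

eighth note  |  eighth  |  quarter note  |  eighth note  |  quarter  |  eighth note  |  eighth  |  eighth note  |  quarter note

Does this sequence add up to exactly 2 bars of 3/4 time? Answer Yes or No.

One bar of 3/4 = 6 eighth notes, so 2 bars = 12.
Express everything in eighth notes: eighth note = 1; eighth = 1; quarter note = 2; eighth note = 1; quarter = 2; eighth note = 1; eighth = 1; eighth note = 1; quarter note = 2.
Altogether 1 + 1 + 2 + 1 + 2 + 1 + 1 + 1 + 2 = 12.
12 equals 12, so the answer is Yes.

Yes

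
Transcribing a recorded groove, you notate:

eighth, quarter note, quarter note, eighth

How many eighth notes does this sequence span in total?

Working in eighth notes: eighth = 1; quarter note = 2; quarter note = 2; eighth = 1.
Sum: 1 + 2 + 2 + 1 = 6 eighth notes.

6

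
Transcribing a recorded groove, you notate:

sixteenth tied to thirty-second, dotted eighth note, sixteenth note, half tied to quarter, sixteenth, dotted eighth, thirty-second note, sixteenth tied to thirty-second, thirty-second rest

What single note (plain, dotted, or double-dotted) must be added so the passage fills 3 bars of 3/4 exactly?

3 bars of 3/4 = 72 thirty-second notes.
Convert each value to thirty-second notes: sixteenth tied to thirty-second (sixteenth + thirty-second) = 3; dotted eighth note = 6; sixteenth note = 2; half tied to quarter (half + quarter) = 24; sixteenth = 2; dotted eighth = 6; thirty-second note = 1; sixteenth tied to thirty-second (sixteenth + thirty-second) = 3; thirty-second rest = 1.
Altogether 3 + 6 + 2 + 24 + 2 + 6 + 1 + 3 + 1 = 48.
Remaining: 72 − 48 = 24 thirty-second notes, which is a dotted half note.

dotted half note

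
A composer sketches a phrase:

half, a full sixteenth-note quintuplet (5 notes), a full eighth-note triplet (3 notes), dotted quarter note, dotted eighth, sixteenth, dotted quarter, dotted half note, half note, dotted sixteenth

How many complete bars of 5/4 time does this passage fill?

2

One bar of 5/4 = 40 thirty-second notes.
Express everything in thirty-second notes: half = 16; a full sixteenth-note quintuplet (5 notes) (five quintuplet sixteenths span one quarter) = 8; a full eighth-note triplet (3 notes) (three triplet eighths span one quarter) = 8; dotted quarter note = 12; dotted eighth = 6; sixteenth = 2; dotted quarter = 12; dotted half note = 24; half note = 16; dotted sixteenth = 3.
Altogether 16 + 8 + 8 + 12 + 6 + 2 + 12 + 24 + 16 + 3 = 107.
107 ÷ 40 = 2 complete bars with 27 left over.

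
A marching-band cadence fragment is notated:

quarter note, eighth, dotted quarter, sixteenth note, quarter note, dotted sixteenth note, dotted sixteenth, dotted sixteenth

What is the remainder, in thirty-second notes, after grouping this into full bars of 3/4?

One bar of 3/4 = 24 thirty-second notes.
Express everything in thirty-second notes: quarter note = 8; eighth = 4; dotted quarter = 12; sixteenth note = 2; quarter note = 8; dotted sixteenth note = 3; dotted sixteenth = 3; dotted sixteenth = 3.
Sum: 8 + 4 + 12 + 2 + 8 + 3 + 3 + 3 = 43.
43 ÷ 24 = 1 complete bar with 19 thirty-second notes remaining.

19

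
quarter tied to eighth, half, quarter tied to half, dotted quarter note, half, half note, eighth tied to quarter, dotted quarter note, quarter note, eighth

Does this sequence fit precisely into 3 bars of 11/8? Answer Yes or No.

One bar of 11/8 = 11 eighth notes, so 3 bars = 33.
Working in eighth notes: quarter tied to eighth (quarter + eighth) = 3; half = 4; quarter tied to half (quarter + half) = 6; dotted quarter note = 3; half = 4; half note = 4; eighth tied to quarter (eighth + quarter) = 3; dotted quarter note = 3; quarter note = 2; eighth = 1.
Sum: 3 + 4 + 6 + 3 + 4 + 4 + 3 + 3 + 2 + 1 = 33.
33 equals 33, so the answer is Yes.

Yes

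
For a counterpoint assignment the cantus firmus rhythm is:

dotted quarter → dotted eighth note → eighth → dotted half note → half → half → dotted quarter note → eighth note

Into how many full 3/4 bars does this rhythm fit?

3

One bar of 3/4 = 12 sixteenth notes.
Each duration in sixteenth notes: dotted quarter = 6; dotted eighth note = 3; eighth = 2; dotted half note = 12; half = 8; half = 8; dotted quarter note = 6; eighth note = 2.
Adding: 6 + 3 + 2 + 12 + 8 + 8 + 6 + 2 = 47.
47 ÷ 12 = 3 complete bars with 11 left over.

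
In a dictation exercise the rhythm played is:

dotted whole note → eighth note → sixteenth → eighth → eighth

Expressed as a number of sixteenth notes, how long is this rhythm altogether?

31

Convert each value to sixteenth notes: dotted whole note = 24; eighth note = 2; sixteenth = 1; eighth = 2; eighth = 2.
Adding: 24 + 2 + 1 + 2 + 2 = 31 sixteenth notes.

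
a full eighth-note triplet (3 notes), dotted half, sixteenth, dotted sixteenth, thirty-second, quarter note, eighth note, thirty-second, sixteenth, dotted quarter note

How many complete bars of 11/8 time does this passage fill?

One bar of 11/8 = 44 thirty-second notes.
Working in thirty-second notes: a full eighth-note triplet (3 notes) (three triplet eighths span one quarter) = 8; dotted half = 24; sixteenth = 2; dotted sixteenth = 3; thirty-second = 1; quarter note = 8; eighth note = 4; thirty-second = 1; sixteenth = 2; dotted quarter note = 12.
Adding: 8 + 24 + 2 + 3 + 1 + 8 + 4 + 1 + 2 + 12 = 65.
65 ÷ 44 = 1 complete bar with 21 left over.

1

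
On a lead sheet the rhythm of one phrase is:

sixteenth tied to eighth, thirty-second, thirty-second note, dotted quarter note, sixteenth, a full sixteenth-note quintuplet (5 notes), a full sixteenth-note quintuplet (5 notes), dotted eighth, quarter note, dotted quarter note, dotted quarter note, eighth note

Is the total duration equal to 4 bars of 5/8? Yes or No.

One bar of 5/8 = 20 thirty-second notes, so 4 bars = 80.
Each duration in thirty-second notes: sixteenth tied to eighth (sixteenth + eighth) = 6; thirty-second = 1; thirty-second note = 1; dotted quarter note = 12; sixteenth = 2; a full sixteenth-note quintuplet (5 notes) (five quintuplet sixteenths span one quarter) = 8; a full sixteenth-note quintuplet (5 notes) (five quintuplet sixteenths span one quarter) = 8; dotted eighth = 6; quarter note = 8; dotted quarter note = 12; dotted quarter note = 12; eighth note = 4.
Adding: 6 + 1 + 1 + 12 + 2 + 8 + 8 + 6 + 8 + 12 + 12 + 4 = 80.
80 equals 80, so the answer is Yes.

Yes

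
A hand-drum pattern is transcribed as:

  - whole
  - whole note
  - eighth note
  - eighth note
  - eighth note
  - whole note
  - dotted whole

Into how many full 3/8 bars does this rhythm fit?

13

One bar of 3/8 = 3 eighth notes.
Working in eighth notes: whole = 8; whole note = 8; eighth note = 1; eighth note = 1; eighth note = 1; whole note = 8; dotted whole = 12.
Total: 8 + 8 + 1 + 1 + 1 + 8 + 12 = 39.
39 ÷ 3 = 13 complete bars with 0 left over.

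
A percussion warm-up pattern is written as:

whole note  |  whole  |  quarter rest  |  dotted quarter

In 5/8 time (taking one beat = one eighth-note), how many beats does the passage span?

One eighth-note beat = 2 sixteenth notes.
Working in sixteenth notes: whole note = 16; whole = 16; quarter rest = 4; dotted quarter = 6.
Adding: 16 + 16 + 4 + 6 = 42.
42 ÷ 2 = 21 beats.

21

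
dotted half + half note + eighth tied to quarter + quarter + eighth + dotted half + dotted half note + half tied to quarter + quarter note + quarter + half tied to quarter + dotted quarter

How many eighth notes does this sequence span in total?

In eighth notes: dotted half = 6; half note = 4; eighth tied to quarter (eighth + quarter) = 3; quarter = 2; eighth = 1; dotted half = 6; dotted half note = 6; half tied to quarter (half + quarter) = 6; quarter note = 2; quarter = 2; half tied to quarter (half + quarter) = 6; dotted quarter = 3.
Sum: 6 + 4 + 3 + 2 + 1 + 6 + 6 + 6 + 2 + 2 + 6 + 3 = 47 eighth notes.

47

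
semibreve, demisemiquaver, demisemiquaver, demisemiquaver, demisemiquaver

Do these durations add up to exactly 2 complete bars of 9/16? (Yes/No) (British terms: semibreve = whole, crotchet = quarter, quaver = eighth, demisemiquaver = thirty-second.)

One bar of 9/16 = 18 thirty-second notes, so 2 bars = 36.
Each duration in thirty-second notes: semibreve = 32; demisemiquaver = 1; demisemiquaver = 1; demisemiquaver = 1; demisemiquaver = 1.
Adding: 32 + 1 + 1 + 1 + 1 = 36.
36 equals 36, so the answer is Yes.

Yes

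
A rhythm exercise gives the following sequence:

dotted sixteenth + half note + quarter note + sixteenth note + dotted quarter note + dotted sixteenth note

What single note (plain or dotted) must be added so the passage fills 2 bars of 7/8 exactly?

dotted quarter note

2 bars of 7/8 = 56 thirty-second notes.
Each duration in thirty-second notes: dotted sixteenth = 3; half note = 16; quarter note = 8; sixteenth note = 2; dotted quarter note = 12; dotted sixteenth note = 3.
Altogether 3 + 16 + 8 + 2 + 12 + 3 = 44.
Remaining: 56 − 44 = 12 thirty-second notes, which is a dotted quarter note.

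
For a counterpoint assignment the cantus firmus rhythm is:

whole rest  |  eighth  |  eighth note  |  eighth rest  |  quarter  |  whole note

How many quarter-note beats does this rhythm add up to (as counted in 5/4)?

10.5

One quarter-note beat = 2 eighth notes.
Convert each value to eighth notes: whole rest = 8; eighth = 1; eighth note = 1; eighth rest = 1; quarter = 2; whole note = 8.
Adding: 8 + 1 + 1 + 1 + 2 + 8 = 21.
21 ÷ 2 = 10.5 beats.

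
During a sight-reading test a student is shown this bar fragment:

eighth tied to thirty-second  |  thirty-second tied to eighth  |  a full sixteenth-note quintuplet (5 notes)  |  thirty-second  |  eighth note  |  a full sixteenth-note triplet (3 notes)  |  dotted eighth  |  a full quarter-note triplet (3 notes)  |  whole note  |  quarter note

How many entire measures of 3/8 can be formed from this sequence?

7

One bar of 3/8 = 12 thirty-second notes.
Convert each value to thirty-second notes: eighth tied to thirty-second (eighth + thirty-second) = 5; thirty-second tied to eighth (thirty-second + eighth) = 5; a full sixteenth-note quintuplet (5 notes) (five quintuplet sixteenths span one quarter) = 8; thirty-second = 1; eighth note = 4; a full sixteenth-note triplet (3 notes) (three triplet sixteenths span one eighth) = 4; dotted eighth = 6; a full quarter-note triplet (3 notes) (three triplet quarters span one half) = 16; whole note = 32; quarter note = 8.
Adding: 5 + 5 + 8 + 1 + 4 + 4 + 6 + 16 + 32 + 8 = 89.
89 ÷ 12 = 7 complete bars with 5 left over.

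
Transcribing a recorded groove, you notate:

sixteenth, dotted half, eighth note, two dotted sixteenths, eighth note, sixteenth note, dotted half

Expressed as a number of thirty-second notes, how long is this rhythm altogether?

Convert each value to thirty-second notes: sixteenth = 2; dotted half = 24; eighth note = 4; dotted sixteenth = 3; dotted sixteenth = 3; eighth note = 4; sixteenth note = 2; dotted half = 24.
Total: 2 + 24 + 4 + 3 + 3 + 4 + 2 + 24 = 66 thirty-second notes.

66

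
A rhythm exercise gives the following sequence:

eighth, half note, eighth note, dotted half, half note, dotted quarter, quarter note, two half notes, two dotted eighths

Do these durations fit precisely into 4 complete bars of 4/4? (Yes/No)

One bar of 4/4 = 16 sixteenth notes, so 4 bars = 64.
Convert each value to sixteenth notes: eighth = 2; half note = 8; eighth note = 2; dotted half = 12; half note = 8; dotted quarter = 6; quarter note = 4; half note = 8; half note = 8; dotted eighth = 3; dotted eighth = 3.
Sum: 2 + 8 + 2 + 12 + 8 + 6 + 4 + 8 + 8 + 3 + 3 = 64.
64 equals 64, so the answer is Yes.

Yes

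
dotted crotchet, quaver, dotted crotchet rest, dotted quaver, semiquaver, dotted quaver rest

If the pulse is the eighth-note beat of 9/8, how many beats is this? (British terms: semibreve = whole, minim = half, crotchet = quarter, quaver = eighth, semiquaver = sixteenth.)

10.5

One eighth-note beat = 2 sixteenth notes.
Express everything in sixteenth notes: dotted crotchet = 6; quaver = 2; dotted crotchet rest = 6; dotted quaver = 3; semiquaver = 1; dotted quaver rest = 3.
Adding: 6 + 2 + 6 + 3 + 1 + 3 = 21.
21 ÷ 2 = 10.5 beats.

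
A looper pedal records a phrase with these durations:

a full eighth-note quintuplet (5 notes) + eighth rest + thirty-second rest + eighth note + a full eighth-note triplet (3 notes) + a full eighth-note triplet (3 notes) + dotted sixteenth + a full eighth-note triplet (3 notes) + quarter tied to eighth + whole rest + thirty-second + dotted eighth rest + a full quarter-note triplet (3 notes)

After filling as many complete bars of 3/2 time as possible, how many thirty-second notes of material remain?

One bar of 3/2 = 48 thirty-second notes.
Working in thirty-second notes: a full eighth-note quintuplet (5 notes) (five quintuplet eighths span one half) = 16; eighth rest = 4; thirty-second rest = 1; eighth note = 4; a full eighth-note triplet (3 notes) (three triplet eighths span one quarter) = 8; a full eighth-note triplet (3 notes) (three triplet eighths span one quarter) = 8; dotted sixteenth = 3; a full eighth-note triplet (3 notes) (three triplet eighths span one quarter) = 8; quarter tied to eighth (quarter + eighth) = 12; whole rest = 32; thirty-second = 1; dotted eighth rest = 6; a full quarter-note triplet (3 notes) (three triplet quarters span one half) = 16.
Altogether 16 + 4 + 1 + 4 + 8 + 8 + 3 + 8 + 12 + 32 + 1 + 6 + 16 = 119.
119 ÷ 48 = 2 complete bars with 23 thirty-second notes remaining.

23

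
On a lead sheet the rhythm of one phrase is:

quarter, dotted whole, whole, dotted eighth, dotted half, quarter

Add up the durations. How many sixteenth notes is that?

63

Working in sixteenth notes: quarter = 4; dotted whole = 24; whole = 16; dotted eighth = 3; dotted half = 12; quarter = 4.
Adding: 4 + 24 + 16 + 3 + 12 + 4 = 63 sixteenth notes.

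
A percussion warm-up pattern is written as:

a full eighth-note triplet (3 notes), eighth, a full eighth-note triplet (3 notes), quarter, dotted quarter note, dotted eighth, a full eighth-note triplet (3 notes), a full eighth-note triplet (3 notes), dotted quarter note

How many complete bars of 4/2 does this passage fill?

1

One bar of 4/2 = 32 sixteenth notes.
Each duration in sixteenth notes: a full eighth-note triplet (3 notes) (three triplet eighths span one quarter) = 4; eighth = 2; a full eighth-note triplet (3 notes) (three triplet eighths span one quarter) = 4; quarter = 4; dotted quarter note = 6; dotted eighth = 3; a full eighth-note triplet (3 notes) (three triplet eighths span one quarter) = 4; a full eighth-note triplet (3 notes) (three triplet eighths span one quarter) = 4; dotted quarter note = 6.
Altogether 4 + 2 + 4 + 4 + 6 + 3 + 4 + 4 + 6 = 37.
37 ÷ 32 = 1 complete bar with 5 left over.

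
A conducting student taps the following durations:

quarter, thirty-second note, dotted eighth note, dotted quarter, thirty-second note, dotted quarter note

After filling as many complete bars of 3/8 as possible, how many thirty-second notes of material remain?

4

One bar of 3/8 = 12 thirty-second notes.
Convert each value to thirty-second notes: quarter = 8; thirty-second note = 1; dotted eighth note = 6; dotted quarter = 12; thirty-second note = 1; dotted quarter note = 12.
Altogether 8 + 1 + 6 + 12 + 1 + 12 = 40.
40 ÷ 12 = 3 complete bars with 4 thirty-second notes remaining.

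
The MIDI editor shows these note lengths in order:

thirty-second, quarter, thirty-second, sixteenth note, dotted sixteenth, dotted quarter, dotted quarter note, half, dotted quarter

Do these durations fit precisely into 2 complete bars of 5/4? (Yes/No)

One bar of 5/4 = 40 thirty-second notes, so 2 bars = 80.
In thirty-second notes: thirty-second = 1; quarter = 8; thirty-second = 1; sixteenth note = 2; dotted sixteenth = 3; dotted quarter = 12; dotted quarter note = 12; half = 16; dotted quarter = 12.
Sum: 1 + 8 + 1 + 2 + 3 + 12 + 12 + 16 + 12 = 67.
67 falls short of 80, so the answer is No.

No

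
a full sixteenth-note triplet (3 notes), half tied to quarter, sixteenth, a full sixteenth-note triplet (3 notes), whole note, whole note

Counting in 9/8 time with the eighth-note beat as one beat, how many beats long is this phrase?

One eighth-note beat = 2 sixteenth notes.
Express everything in sixteenth notes: a full sixteenth-note triplet (3 notes) (three triplet sixteenths span one eighth) = 2; half tied to quarter (half + quarter) = 12; sixteenth = 1; a full sixteenth-note triplet (3 notes) (three triplet sixteenths span one eighth) = 2; whole note = 16; whole note = 16.
Adding: 2 + 12 + 1 + 2 + 16 + 16 = 49.
49 ÷ 2 = 24.5 beats.

24.5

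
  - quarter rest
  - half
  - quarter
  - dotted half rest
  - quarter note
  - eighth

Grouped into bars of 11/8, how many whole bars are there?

One bar of 11/8 = 11 eighth notes.
In eighth notes: quarter rest = 2; half = 4; quarter = 2; dotted half rest = 6; quarter note = 2; eighth = 1.
Altogether 2 + 4 + 2 + 6 + 2 + 1 = 17.
17 ÷ 11 = 1 complete bar with 6 left over.

1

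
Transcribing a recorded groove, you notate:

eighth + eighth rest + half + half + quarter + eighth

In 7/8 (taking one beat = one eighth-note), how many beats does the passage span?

13

One eighth-note beat = 2 sixteenth notes.
Each duration in sixteenth notes: eighth = 2; eighth rest = 2; half = 8; half = 8; quarter = 4; eighth = 2.
Adding: 2 + 2 + 8 + 8 + 4 + 2 = 26.
26 ÷ 2 = 13 beats.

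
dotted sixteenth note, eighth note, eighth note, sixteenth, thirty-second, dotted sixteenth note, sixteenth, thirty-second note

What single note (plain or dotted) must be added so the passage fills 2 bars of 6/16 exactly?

eighth note

2 bars of 6/16 = 24 thirty-second notes.
Express everything in thirty-second notes: dotted sixteenth note = 3; eighth note = 4; eighth note = 4; sixteenth = 2; thirty-second = 1; dotted sixteenth note = 3; sixteenth = 2; thirty-second note = 1.
Total: 3 + 4 + 4 + 2 + 1 + 3 + 2 + 1 = 20.
Remaining: 24 − 20 = 4 thirty-second notes, which is a eighth note.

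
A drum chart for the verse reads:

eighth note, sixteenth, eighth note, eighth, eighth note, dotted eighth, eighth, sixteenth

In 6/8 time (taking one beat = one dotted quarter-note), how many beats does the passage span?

2.5

One dotted quarter-note beat = 6 sixteenth notes.
Convert each value to sixteenth notes: eighth note = 2; sixteenth = 1; eighth note = 2; eighth = 2; eighth note = 2; dotted eighth = 3; eighth = 2; sixteenth = 1.
Total: 2 + 1 + 2 + 2 + 2 + 3 + 2 + 1 = 15.
15 ÷ 6 = 2.5 beats.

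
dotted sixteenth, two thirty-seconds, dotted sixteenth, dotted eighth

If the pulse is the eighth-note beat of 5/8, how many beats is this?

One eighth-note beat = 4 thirty-second notes.
Express everything in thirty-second notes: dotted sixteenth = 3; thirty-second = 1; thirty-second = 1; dotted sixteenth = 3; dotted eighth = 6.
Altogether 3 + 1 + 1 + 3 + 6 = 14.
14 ÷ 4 = 3.5 beats.

3.5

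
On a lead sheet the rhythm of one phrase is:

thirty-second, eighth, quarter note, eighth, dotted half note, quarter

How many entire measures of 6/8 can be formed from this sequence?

One bar of 6/8 = 24 thirty-second notes.
Convert each value to thirty-second notes: thirty-second = 1; eighth = 4; quarter note = 8; eighth = 4; dotted half note = 24; quarter = 8.
Adding: 1 + 4 + 8 + 4 + 24 + 8 = 49.
49 ÷ 24 = 2 complete bars with 1 left over.

2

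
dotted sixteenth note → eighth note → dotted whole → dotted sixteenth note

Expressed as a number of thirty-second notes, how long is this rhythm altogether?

In thirty-second notes: dotted sixteenth note = 3; eighth note = 4; dotted whole = 48; dotted sixteenth note = 3.
Adding: 3 + 4 + 48 + 3 = 58 thirty-second notes.

58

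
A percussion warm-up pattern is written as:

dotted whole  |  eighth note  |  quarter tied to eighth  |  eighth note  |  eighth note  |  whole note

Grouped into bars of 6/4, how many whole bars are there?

2

One bar of 6/4 = 12 eighth notes.
Express everything in eighth notes: dotted whole = 12; eighth note = 1; quarter tied to eighth (quarter + eighth) = 3; eighth note = 1; eighth note = 1; whole note = 8.
Total: 12 + 1 + 3 + 1 + 1 + 8 = 26.
26 ÷ 12 = 2 complete bars with 2 left over.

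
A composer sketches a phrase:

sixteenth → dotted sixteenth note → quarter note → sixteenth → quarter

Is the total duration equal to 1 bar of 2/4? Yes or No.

No

One bar of 2/4 = 16 thirty-second notes.
Each duration in thirty-second notes: sixteenth = 2; dotted sixteenth note = 3; quarter note = 8; sixteenth = 2; quarter = 8.
Total: 2 + 3 + 8 + 2 + 8 = 23.
23 exceeds 16, so the answer is No.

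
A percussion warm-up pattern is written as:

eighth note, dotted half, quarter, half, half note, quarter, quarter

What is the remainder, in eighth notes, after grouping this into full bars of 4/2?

5

One bar of 4/2 = 16 eighth notes.
Working in eighth notes: eighth note = 1; dotted half = 6; quarter = 2; half = 4; half note = 4; quarter = 2; quarter = 2.
Adding: 1 + 6 + 2 + 4 + 4 + 2 + 2 = 21.
21 ÷ 16 = 1 complete bar with 5 eighth notes remaining.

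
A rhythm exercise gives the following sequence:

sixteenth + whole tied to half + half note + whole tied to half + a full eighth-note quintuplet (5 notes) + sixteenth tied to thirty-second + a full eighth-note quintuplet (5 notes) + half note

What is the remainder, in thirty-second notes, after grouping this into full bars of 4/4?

One bar of 4/4 = 32 thirty-second notes.
Express everything in thirty-second notes: sixteenth = 2; whole tied to half (whole + half) = 48; half note = 16; whole tied to half (whole + half) = 48; a full eighth-note quintuplet (5 notes) (five quintuplet eighths span one half) = 16; sixteenth tied to thirty-second (sixteenth + thirty-second) = 3; a full eighth-note quintuplet (5 notes) (five quintuplet eighths span one half) = 16; half note = 16.
Total: 2 + 48 + 16 + 48 + 16 + 3 + 16 + 16 = 165.
165 ÷ 32 = 5 complete bars with 5 thirty-second notes remaining.

5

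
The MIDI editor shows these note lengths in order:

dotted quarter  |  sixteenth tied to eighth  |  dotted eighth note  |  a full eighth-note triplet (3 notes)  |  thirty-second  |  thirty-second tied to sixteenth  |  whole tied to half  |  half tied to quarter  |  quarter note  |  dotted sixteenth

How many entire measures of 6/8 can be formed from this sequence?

One bar of 6/8 = 24 thirty-second notes.
Working in thirty-second notes: dotted quarter = 12; sixteenth tied to eighth (sixteenth + eighth) = 6; dotted eighth note = 6; a full eighth-note triplet (3 notes) (three triplet eighths span one quarter) = 8; thirty-second = 1; thirty-second tied to sixteenth (thirty-second + sixteenth) = 3; whole tied to half (whole + half) = 48; half tied to quarter (half + quarter) = 24; quarter note = 8; dotted sixteenth = 3.
Altogether 12 + 6 + 6 + 8 + 1 + 3 + 48 + 24 + 8 + 3 = 119.
119 ÷ 24 = 4 complete bars with 23 left over.

4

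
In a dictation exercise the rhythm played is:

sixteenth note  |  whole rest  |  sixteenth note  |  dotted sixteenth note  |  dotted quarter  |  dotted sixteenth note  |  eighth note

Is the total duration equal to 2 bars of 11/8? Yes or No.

No

One bar of 11/8 = 44 thirty-second notes, so 2 bars = 88.
Express everything in thirty-second notes: sixteenth note = 2; whole rest = 32; sixteenth note = 2; dotted sixteenth note = 3; dotted quarter = 12; dotted sixteenth note = 3; eighth note = 4.
Altogether 2 + 32 + 2 + 3 + 12 + 3 + 4 = 58.
58 falls short of 88, so the answer is No.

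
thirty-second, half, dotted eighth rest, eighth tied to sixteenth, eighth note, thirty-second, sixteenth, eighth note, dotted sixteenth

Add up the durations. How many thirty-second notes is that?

43

Express everything in thirty-second notes: thirty-second = 1; half = 16; dotted eighth rest = 6; eighth tied to sixteenth (eighth + sixteenth) = 6; eighth note = 4; thirty-second = 1; sixteenth = 2; eighth note = 4; dotted sixteenth = 3.
Total: 1 + 16 + 6 + 6 + 4 + 1 + 2 + 4 + 3 = 43 thirty-second notes.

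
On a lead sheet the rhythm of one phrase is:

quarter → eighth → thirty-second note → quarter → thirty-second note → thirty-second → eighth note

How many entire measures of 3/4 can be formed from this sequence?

One bar of 3/4 = 24 thirty-second notes.
Express everything in thirty-second notes: quarter = 8; eighth = 4; thirty-second note = 1; quarter = 8; thirty-second note = 1; thirty-second = 1; eighth note = 4.
Altogether 8 + 4 + 1 + 8 + 1 + 1 + 4 = 27.
27 ÷ 24 = 1 complete bar with 3 left over.

1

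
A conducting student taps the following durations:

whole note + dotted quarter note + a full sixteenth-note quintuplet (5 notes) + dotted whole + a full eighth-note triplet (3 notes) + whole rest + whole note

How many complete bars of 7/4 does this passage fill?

One bar of 7/4 = 14 eighth notes.
In eighth notes: whole note = 8; dotted quarter note = 3; a full sixteenth-note quintuplet (5 notes) (five quintuplet sixteenths span one quarter) = 2; dotted whole = 12; a full eighth-note triplet (3 notes) (three triplet eighths span one quarter) = 2; whole rest = 8; whole note = 8.
Adding: 8 + 3 + 2 + 12 + 2 + 8 + 8 = 43.
43 ÷ 14 = 3 complete bars with 1 left over.

3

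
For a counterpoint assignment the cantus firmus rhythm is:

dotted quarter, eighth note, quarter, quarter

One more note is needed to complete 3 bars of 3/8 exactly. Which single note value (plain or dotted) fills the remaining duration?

eighth note

3 bars of 3/8 = 9 eighth notes.
Convert each value to eighth notes: dotted quarter = 3; eighth note = 1; quarter = 2; quarter = 2.
Adding: 3 + 1 + 2 + 2 = 8.
Remaining: 9 − 8 = 1 eighth note, which is a eighth note.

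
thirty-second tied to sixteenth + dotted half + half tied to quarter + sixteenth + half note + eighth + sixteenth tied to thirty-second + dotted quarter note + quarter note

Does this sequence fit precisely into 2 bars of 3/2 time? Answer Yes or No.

Yes

One bar of 3/2 = 48 thirty-second notes, so 2 bars = 96.
Convert each value to thirty-second notes: thirty-second tied to sixteenth (thirty-second + sixteenth) = 3; dotted half = 24; half tied to quarter (half + quarter) = 24; sixteenth = 2; half note = 16; eighth = 4; sixteenth tied to thirty-second (sixteenth + thirty-second) = 3; dotted quarter note = 12; quarter note = 8.
Sum: 3 + 24 + 24 + 2 + 16 + 4 + 3 + 12 + 8 = 96.
96 equals 96, so the answer is Yes.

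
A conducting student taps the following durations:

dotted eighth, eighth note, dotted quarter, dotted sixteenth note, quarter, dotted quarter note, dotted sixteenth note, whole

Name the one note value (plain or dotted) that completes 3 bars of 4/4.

half note

3 bars of 4/4 = 96 thirty-second notes.
Working in thirty-second notes: dotted eighth = 6; eighth note = 4; dotted quarter = 12; dotted sixteenth note = 3; quarter = 8; dotted quarter note = 12; dotted sixteenth note = 3; whole = 32.
Altogether 6 + 4 + 12 + 3 + 8 + 12 + 3 + 32 = 80.
Remaining: 96 − 80 = 16 thirty-second notes, which is a half note.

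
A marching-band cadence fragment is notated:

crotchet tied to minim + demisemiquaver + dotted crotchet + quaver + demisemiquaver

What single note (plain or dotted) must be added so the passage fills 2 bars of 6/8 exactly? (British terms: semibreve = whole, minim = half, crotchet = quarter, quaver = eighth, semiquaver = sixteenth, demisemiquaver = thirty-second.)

2 bars of 6/8 = 48 thirty-second notes.
In thirty-second notes: crotchet tied to minim (crotchet + minim) = 24; demisemiquaver = 1; dotted crotchet = 12; quaver = 4; demisemiquaver = 1.
Adding: 24 + 1 + 12 + 4 + 1 = 42.
Remaining: 48 − 42 = 6 thirty-second notes, which is a dotted eighth note.

dotted eighth note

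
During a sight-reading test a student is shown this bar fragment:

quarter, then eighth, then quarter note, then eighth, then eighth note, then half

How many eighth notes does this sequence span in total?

11

Working in eighth notes: quarter = 2; eighth = 1; quarter note = 2; eighth = 1; eighth note = 1; half = 4.
Total: 2 + 1 + 2 + 1 + 1 + 4 = 11 eighth notes.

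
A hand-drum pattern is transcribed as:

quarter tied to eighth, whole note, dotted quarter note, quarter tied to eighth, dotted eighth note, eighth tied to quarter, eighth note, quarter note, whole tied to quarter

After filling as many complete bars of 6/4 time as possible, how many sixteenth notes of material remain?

21

One bar of 6/4 = 24 sixteenth notes.
Each duration in sixteenth notes: quarter tied to eighth (quarter + eighth) = 6; whole note = 16; dotted quarter note = 6; quarter tied to eighth (quarter + eighth) = 6; dotted eighth note = 3; eighth tied to quarter (eighth + quarter) = 6; eighth note = 2; quarter note = 4; whole tied to quarter (whole + quarter) = 20.
Adding: 6 + 16 + 6 + 6 + 3 + 6 + 2 + 4 + 20 = 69.
69 ÷ 24 = 2 complete bars with 21 sixteenth notes remaining.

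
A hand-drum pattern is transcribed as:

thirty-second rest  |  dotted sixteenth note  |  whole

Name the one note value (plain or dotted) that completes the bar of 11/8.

quarter note

The bar of 11/8 = 44 thirty-second notes.
Convert each value to thirty-second notes: thirty-second rest = 1; dotted sixteenth note = 3; whole = 32.
Altogether 1 + 3 + 32 = 36.
Remaining: 44 − 36 = 8 thirty-second notes, which is a quarter note.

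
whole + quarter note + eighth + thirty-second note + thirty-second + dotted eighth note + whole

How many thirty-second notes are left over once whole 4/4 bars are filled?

20

One bar of 4/4 = 32 thirty-second notes.
In thirty-second notes: whole = 32; quarter note = 8; eighth = 4; thirty-second note = 1; thirty-second = 1; dotted eighth note = 6; whole = 32.
Adding: 32 + 8 + 4 + 1 + 1 + 6 + 32 = 84.
84 ÷ 32 = 2 complete bars with 20 thirty-second notes remaining.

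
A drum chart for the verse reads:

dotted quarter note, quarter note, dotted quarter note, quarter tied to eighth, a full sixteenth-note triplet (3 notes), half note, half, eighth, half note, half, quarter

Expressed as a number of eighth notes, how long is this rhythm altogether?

Each duration in eighth notes: dotted quarter note = 3; quarter note = 2; dotted quarter note = 3; quarter tied to eighth (quarter + eighth) = 3; a full sixteenth-note triplet (3 notes) (three triplet sixteenths span one eighth) = 1; half note = 4; half = 4; eighth = 1; half note = 4; half = 4; quarter = 2.
Adding: 3 + 2 + 3 + 3 + 1 + 4 + 4 + 1 + 4 + 4 + 2 = 31 eighth notes.

31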